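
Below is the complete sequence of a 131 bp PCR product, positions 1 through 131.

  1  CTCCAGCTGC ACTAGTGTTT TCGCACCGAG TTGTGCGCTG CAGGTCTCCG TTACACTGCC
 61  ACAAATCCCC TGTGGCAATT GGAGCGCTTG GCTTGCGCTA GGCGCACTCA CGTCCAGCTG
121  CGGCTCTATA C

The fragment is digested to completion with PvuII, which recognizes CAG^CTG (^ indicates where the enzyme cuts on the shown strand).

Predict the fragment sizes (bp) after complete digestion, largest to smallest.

PvuII sites (CAGCTG) start at positions 4, 115.
PvuII cuts after base 3 of each site, so after positions 6, 117.
Linear molecule, 2 cuts → 3 fragments:
  1–6 → 6 bp
  7–117 → 111 bp
  118–131 → 14 bp
Sorted largest to smallest: 111, 14, 6 bp.

111, 14, 6 bp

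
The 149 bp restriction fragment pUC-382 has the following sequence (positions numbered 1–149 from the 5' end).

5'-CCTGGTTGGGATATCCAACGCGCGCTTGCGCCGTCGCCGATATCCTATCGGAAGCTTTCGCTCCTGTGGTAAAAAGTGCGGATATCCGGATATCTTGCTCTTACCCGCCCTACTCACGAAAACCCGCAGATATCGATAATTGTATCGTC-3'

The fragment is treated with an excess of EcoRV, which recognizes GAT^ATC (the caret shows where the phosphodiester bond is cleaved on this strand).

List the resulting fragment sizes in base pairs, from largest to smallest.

42, 40, 29, 18, 12, 8 bp

EcoRV sites (GATATC) start at positions 10, 39, 81, 89, 129.
EcoRV cuts after base 3 of each site, so after positions 12, 41, 83, 91, 131.
Linear molecule, 5 cuts → 6 fragments:
  1–12 → 12 bp
  13–41 → 29 bp
  42–83 → 42 bp
  84–91 → 8 bp
  92–131 → 40 bp
  132–149 → 18 bp
Sorted largest to smallest: 42, 40, 29, 18, 12, 8 bp.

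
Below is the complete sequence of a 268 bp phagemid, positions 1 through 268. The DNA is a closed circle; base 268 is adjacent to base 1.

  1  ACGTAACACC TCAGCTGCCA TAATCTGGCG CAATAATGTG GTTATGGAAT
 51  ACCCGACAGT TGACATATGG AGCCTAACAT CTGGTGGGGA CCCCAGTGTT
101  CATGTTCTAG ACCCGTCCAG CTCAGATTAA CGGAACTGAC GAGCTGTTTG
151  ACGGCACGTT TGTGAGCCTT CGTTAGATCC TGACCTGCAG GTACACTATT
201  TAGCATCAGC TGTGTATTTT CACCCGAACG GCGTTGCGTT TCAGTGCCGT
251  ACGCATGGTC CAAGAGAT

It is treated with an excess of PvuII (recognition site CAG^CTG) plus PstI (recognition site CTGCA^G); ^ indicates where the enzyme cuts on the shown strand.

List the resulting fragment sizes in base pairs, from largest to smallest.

175, 73, 20 bp

PvuII sites (CAGCTG) start at positions 12, 207.
PvuII cuts after base 3 of each site, so after positions 14, 209.
The PstI site (CTGCAG) starts at position 185.
PstI cuts after base 5 of each site (before the last base), so after position 189.
Combined cut positions: 14, 189, 209.
Circular molecule, 3 cuts → 3 fragments:
  15–189 → 175 bp
  190–209 → 20 bp
  210–268 then 1–14 → 59 + 14 = 73 bp
Sorted largest to smallest: 175, 73, 20 bp.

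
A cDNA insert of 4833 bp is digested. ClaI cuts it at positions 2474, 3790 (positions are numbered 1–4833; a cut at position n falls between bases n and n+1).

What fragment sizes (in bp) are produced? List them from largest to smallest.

2474, 1316, 1043 bp

Linear molecule, 2 cuts → 3 fragments:
  2474 − 0 = 2474 bp
  3790 − 2474 = 1316 bp
  4833 − 3790 = 1043 bp
Sorted largest to smallest: 2474, 1316, 1043 bp.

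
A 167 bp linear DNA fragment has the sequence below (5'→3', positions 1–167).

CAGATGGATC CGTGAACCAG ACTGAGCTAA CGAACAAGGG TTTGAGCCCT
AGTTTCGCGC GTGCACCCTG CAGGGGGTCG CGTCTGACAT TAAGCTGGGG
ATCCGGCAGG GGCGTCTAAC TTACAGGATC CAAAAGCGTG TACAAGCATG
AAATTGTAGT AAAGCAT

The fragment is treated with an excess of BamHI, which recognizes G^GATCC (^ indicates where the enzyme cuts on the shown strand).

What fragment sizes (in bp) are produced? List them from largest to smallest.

BamHI sites (GGATCC) start at positions 6, 99, 126.
BamHI cuts after the first base of each site, so after positions 6, 99, 126.
Linear molecule, 3 cuts → 4 fragments:
  1–6 → 6 bp
  7–99 → 93 bp
  100–126 → 27 bp
  127–167 → 41 bp
Sorted largest to smallest: 93, 41, 27, 6 bp.

93, 41, 27, 6 bp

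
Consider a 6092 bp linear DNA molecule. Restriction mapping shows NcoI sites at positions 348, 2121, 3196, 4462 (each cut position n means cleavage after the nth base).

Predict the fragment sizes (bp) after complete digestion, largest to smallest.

Linear molecule, 4 cuts → 5 fragments:
  348 − 0 = 348 bp
  2121 − 348 = 1773 bp
  3196 − 2121 = 1075 bp
  4462 − 3196 = 1266 bp
  6092 − 4462 = 1630 bp
Sorted largest to smallest: 1773, 1630, 1266, 1075, 348 bp.

1773, 1630, 1266, 1075, 348 bp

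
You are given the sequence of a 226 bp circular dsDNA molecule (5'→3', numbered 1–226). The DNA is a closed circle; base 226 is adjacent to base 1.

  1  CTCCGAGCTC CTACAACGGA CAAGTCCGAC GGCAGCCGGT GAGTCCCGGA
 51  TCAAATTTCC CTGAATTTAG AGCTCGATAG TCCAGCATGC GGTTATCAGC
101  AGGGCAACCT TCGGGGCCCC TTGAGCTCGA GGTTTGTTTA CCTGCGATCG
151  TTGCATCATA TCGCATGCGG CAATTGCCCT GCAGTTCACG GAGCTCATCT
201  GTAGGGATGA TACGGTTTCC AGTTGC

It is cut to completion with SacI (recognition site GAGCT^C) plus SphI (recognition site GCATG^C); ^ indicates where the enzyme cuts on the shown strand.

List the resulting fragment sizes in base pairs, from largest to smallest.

65, 40, 40, 38, 28, 15 bp

SacI sites (GAGCTC) start at positions 5, 70, 123, 191.
SacI cuts after base 5 of each site (before the last base), so after positions 9, 74, 127, 195.
SphI sites (GCATGC) start at positions 85, 163.
SphI cuts after base 5 of each site (before the last base), so after positions 89, 167.
Combined cut positions: 9, 74, 89, 127, 167, 195.
Circular molecule, 6 cuts → 6 fragments:
  10–74 → 65 bp
  75–89 → 15 bp
  90–127 → 38 bp
  128–167 → 40 bp
  168–195 → 28 bp
  196–226 then 1–9 → 31 + 9 = 40 bp
Sorted largest to smallest: 65, 40, 40, 38, 28, 15 bp.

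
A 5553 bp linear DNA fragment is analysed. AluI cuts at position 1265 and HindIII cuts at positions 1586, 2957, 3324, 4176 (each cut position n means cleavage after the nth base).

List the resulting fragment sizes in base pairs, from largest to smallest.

1377, 1371, 1265, 852, 367, 321 bp

Combined cut positions (sorted): 1265, 1586, 2957, 3324, 4176.
Linear molecule, 5 cuts → 6 fragments:
  1265 − 0 = 1265 bp
  1586 − 1265 = 321 bp
  2957 − 1586 = 1371 bp
  3324 − 2957 = 367 bp
  4176 − 3324 = 852 bp
  5553 − 4176 = 1377 bp
Sorted largest to smallest: 1377, 1371, 1265, 852, 367, 321 bp.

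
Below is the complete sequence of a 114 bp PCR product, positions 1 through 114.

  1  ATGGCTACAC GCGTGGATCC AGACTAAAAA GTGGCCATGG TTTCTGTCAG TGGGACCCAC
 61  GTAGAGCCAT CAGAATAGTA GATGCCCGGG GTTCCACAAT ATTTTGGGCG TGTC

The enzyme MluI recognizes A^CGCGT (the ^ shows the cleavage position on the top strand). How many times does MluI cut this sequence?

1

ACGCGT occurs starting at position 9.
MluI cuts at 1 site.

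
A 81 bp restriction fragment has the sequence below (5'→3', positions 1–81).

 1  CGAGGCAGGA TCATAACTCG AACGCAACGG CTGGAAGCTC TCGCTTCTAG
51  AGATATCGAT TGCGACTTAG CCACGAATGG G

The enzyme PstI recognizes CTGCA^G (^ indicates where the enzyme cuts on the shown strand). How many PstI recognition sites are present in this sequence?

0

No occurrence of CTGCAG is present in the sequence.
PstI does not cut: 0 sites.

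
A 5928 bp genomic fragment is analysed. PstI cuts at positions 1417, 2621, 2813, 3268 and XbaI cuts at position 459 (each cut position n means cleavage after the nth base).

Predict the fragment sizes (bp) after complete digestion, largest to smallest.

2660, 1204, 958, 459, 455, 192 bp

Combined cut positions (sorted): 459, 1417, 2621, 2813, 3268.
Linear molecule, 5 cuts → 6 fragments:
  459 − 0 = 459 bp
  1417 − 459 = 958 bp
  2621 − 1417 = 1204 bp
  2813 − 2621 = 192 bp
  3268 − 2813 = 455 bp
  5928 − 3268 = 2660 bp
Sorted largest to smallest: 2660, 1204, 958, 459, 455, 192 bp.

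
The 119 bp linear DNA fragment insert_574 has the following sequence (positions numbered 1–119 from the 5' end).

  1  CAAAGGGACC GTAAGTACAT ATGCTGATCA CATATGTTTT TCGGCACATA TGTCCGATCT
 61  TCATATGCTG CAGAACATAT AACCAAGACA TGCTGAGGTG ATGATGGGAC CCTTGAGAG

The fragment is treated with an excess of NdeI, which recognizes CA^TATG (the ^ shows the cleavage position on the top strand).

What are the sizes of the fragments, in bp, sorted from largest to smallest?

56, 19, 16, 15, 13 bp

NdeI sites (CATATG) start at positions 18, 31, 47, 62.
NdeI cuts after base 2 of each site, so after positions 19, 32, 48, 63.
Linear molecule, 4 cuts → 5 fragments:
  1–19 → 19 bp
  20–32 → 13 bp
  33–48 → 16 bp
  49–63 → 15 bp
  64–119 → 56 bp
Sorted largest to smallest: 56, 19, 16, 15, 13 bp.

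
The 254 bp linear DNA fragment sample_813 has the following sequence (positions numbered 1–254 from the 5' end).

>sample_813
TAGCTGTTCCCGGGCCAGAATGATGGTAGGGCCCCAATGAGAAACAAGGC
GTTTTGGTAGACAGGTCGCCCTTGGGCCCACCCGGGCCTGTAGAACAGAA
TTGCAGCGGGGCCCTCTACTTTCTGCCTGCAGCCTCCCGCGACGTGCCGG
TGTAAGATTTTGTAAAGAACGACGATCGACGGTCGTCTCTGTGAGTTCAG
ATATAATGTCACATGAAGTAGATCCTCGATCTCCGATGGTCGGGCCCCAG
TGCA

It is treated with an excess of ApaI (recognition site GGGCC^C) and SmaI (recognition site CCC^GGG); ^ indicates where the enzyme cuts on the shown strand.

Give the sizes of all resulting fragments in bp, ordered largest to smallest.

133, 45, 30, 22, 11, 8, 5 bp

ApaI sites (GGGCCC) start at positions 29, 74, 109, 242.
ApaI cuts after base 5 of each site (before the last base), so after positions 33, 78, 113, 246.
SmaI sites (CCCGGG) start at positions 9, 81.
SmaI cuts after base 3 of each site, so after positions 11, 83.
Combined cut positions: 11, 33, 78, 83, 113, 246.
Linear molecule, 6 cuts → 7 fragments:
  1–11 → 11 bp
  12–33 → 22 bp
  34–78 → 45 bp
  79–83 → 5 bp
  84–113 → 30 bp
  114–246 → 133 bp
  247–254 → 8 bp
Sorted largest to smallest: 133, 45, 30, 22, 11, 8, 5 bp.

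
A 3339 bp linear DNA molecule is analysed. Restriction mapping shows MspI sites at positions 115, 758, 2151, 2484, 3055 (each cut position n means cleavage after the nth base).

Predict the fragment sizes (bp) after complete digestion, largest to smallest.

Linear molecule, 5 cuts → 6 fragments:
  115 − 0 = 115 bp
  758 − 115 = 643 bp
  2151 − 758 = 1393 bp
  2484 − 2151 = 333 bp
  3055 − 2484 = 571 bp
  3339 − 3055 = 284 bp
Sorted largest to smallest: 1393, 643, 571, 333, 284, 115 bp.

1393, 643, 571, 333, 284, 115 bp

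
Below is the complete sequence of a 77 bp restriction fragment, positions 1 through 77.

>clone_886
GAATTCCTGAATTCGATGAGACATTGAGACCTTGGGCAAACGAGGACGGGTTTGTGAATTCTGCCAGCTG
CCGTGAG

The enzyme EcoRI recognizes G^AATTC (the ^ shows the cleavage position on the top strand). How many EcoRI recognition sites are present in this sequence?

GAATTC occurs starting at positions 1, 9, 56.
EcoRI cuts at 3 sites.

3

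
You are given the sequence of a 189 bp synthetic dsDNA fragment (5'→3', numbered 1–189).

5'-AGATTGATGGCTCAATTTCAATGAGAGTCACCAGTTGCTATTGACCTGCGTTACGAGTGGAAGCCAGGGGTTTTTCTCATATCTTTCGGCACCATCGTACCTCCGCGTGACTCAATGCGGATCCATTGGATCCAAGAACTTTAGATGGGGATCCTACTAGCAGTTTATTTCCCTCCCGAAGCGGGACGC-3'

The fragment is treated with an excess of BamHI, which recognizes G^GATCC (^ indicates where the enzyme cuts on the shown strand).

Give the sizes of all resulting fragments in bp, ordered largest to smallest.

119, 40, 21, 9 bp

BamHI sites (GGATCC) start at positions 119, 128, 149.
BamHI cuts after the first base of each site, so after positions 119, 128, 149.
Linear molecule, 3 cuts → 4 fragments:
  1–119 → 119 bp
  120–128 → 9 bp
  129–149 → 21 bp
  150–189 → 40 bp
Sorted largest to smallest: 119, 40, 21, 9 bp.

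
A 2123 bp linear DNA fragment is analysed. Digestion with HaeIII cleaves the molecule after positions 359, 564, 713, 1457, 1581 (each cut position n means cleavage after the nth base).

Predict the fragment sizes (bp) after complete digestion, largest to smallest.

744, 542, 359, 205, 149, 124 bp

Linear molecule, 5 cuts → 6 fragments:
  359 − 0 = 359 bp
  564 − 359 = 205 bp
  713 − 564 = 149 bp
  1457 − 713 = 744 bp
  1581 − 1457 = 124 bp
  2123 − 1581 = 542 bp
Sorted largest to smallest: 744, 542, 359, 205, 149, 124 bp.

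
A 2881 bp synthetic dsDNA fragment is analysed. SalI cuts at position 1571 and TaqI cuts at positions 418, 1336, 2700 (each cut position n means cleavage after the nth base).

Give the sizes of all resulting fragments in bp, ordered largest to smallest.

Combined cut positions (sorted): 418, 1336, 1571, 2700.
Linear molecule, 4 cuts → 5 fragments:
  418 − 0 = 418 bp
  1336 − 418 = 918 bp
  1571 − 1336 = 235 bp
  2700 − 1571 = 1129 bp
  2881 − 2700 = 181 bp
Sorted largest to smallest: 1129, 918, 418, 235, 181 bp.

1129, 918, 418, 235, 181 bp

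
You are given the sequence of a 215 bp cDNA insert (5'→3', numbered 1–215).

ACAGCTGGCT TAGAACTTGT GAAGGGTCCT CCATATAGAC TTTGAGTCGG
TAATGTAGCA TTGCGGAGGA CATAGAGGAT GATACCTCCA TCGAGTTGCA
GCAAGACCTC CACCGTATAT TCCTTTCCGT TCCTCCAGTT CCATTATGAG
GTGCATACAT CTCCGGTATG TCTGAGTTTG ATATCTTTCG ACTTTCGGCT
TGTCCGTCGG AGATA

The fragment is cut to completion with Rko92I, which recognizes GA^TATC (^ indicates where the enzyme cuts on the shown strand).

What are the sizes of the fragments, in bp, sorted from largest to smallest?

The Rko92I site (GATATC) starts at position 180.
Rko92I cuts after base 2 of each site, so after position 181.
Linear molecule, 1 cut → 2 fragments:
  1–181 → 181 bp
  182–215 → 34 bp
Sorted largest to smallest: 181, 34 bp.

181, 34 bp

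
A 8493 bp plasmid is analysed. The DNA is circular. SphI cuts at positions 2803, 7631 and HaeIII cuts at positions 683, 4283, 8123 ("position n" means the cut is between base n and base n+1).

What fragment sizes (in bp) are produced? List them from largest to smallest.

3348, 2120, 1480, 1053, 492 bp

Combined cut positions (sorted): 683, 2803, 4283, 7631, 8123.
Circular molecule, 5 cuts → 5 fragments:
  2803 − 683 = 2120 bp
  4283 − 2803 = 1480 bp
  7631 − 4283 = 3348 bp
  8123 − 7631 = 492 bp
  wrap: 8493 − 8123 + 683 = 1053 bp
Sorted largest to smallest: 3348, 2120, 1480, 1053, 492 bp.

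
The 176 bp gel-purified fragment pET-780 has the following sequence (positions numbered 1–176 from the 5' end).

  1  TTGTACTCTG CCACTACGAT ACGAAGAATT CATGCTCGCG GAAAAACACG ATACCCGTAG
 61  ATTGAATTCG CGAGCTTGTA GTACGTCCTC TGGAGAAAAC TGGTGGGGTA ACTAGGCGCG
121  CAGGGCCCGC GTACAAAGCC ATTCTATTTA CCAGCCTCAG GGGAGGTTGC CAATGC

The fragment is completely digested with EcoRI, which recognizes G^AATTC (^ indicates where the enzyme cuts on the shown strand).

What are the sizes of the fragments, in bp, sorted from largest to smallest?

112, 38, 26 bp

EcoRI sites (GAATTC) start at positions 26, 64.
EcoRI cuts after the first base of each site, so after positions 26, 64.
Linear molecule, 2 cuts → 3 fragments:
  1–26 → 26 bp
  27–64 → 38 bp
  65–176 → 112 bp
Sorted largest to smallest: 112, 38, 26 bp.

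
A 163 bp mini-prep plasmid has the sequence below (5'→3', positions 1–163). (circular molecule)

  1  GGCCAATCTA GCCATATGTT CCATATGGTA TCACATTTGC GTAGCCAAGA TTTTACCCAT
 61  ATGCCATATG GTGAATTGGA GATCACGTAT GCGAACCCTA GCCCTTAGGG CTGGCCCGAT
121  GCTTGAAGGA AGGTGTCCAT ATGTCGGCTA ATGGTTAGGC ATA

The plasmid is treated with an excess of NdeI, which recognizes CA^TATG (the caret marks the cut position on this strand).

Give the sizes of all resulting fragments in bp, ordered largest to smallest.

73, 38, 36, 9, 7 bp

NdeI sites (CATATG) start at positions 13, 22, 58, 65, 138.
NdeI cuts after base 2 of each site, so after positions 14, 23, 59, 66, 139.
Circular molecule, 5 cuts → 5 fragments:
  15–23 → 9 bp
  24–59 → 36 bp
  60–66 → 7 bp
  67–139 → 73 bp
  140–163 then 1–14 → 24 + 14 = 38 bp
Sorted largest to smallest: 73, 38, 36, 9, 7 bp.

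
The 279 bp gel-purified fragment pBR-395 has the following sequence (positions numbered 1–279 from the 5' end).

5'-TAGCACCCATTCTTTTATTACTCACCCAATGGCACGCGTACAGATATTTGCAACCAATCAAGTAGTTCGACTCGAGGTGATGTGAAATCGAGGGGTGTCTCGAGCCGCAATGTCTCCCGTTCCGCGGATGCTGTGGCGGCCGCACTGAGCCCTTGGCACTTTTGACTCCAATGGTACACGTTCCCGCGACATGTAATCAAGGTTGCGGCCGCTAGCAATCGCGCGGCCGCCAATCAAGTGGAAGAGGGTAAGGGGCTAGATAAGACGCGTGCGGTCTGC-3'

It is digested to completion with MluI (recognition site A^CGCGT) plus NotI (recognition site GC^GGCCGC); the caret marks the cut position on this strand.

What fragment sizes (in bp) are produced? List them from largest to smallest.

MluI sites (ACGCGT) start at positions 34, 265.
MluI cuts after the first base of each site, so after positions 34, 265.
NotI sites (GCGGCCGC) start at positions 136, 205, 223.
NotI cuts after base 2 of each site, so after positions 137, 206, 224.
Combined cut positions: 34, 137, 206, 224, 265.
Linear molecule, 5 cuts → 6 fragments:
  1–34 → 34 bp
  35–137 → 103 bp
  138–206 → 69 bp
  207–224 → 18 bp
  225–265 → 41 bp
  266–279 → 14 bp
Sorted largest to smallest: 103, 69, 41, 34, 18, 14 bp.

103, 69, 41, 34, 18, 14 bp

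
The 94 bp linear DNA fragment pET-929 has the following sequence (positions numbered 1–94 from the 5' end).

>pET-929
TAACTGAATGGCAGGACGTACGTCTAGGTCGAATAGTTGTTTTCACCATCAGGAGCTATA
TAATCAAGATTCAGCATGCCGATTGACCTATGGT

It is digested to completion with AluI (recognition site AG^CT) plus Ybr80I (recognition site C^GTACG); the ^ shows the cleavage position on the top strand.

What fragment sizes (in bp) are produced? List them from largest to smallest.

39, 38, 17 bp

The AluI site (AGCT) starts at position 54.
AluI cuts after base 2 of each site, so after position 55.
The Ybr80I site (CGTACG) starts at position 17.
Ybr80I cuts after the first base of each site, so after position 17.
Combined cut positions: 17, 55.
Linear molecule, 2 cuts → 3 fragments:
  1–17 → 17 bp
  18–55 → 38 bp
  56–94 → 39 bp
Sorted largest to smallest: 39, 38, 17 bp.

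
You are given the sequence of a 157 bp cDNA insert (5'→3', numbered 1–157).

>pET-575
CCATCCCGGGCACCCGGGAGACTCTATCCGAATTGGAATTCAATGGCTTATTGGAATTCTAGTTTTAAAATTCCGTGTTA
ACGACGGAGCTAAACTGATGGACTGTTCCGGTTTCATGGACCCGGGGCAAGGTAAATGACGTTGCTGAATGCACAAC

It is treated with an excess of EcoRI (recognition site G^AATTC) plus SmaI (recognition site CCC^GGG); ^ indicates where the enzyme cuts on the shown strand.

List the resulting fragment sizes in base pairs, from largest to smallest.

EcoRI sites (GAATTC) start at positions 36, 54.
EcoRI cuts after the first base of each site, so after positions 36, 54.
SmaI sites (CCCGGG) start at positions 5, 13, 121.
SmaI cuts after base 3 of each site, so after positions 7, 15, 123.
Combined cut positions: 7, 15, 36, 54, 123.
Linear molecule, 5 cuts → 6 fragments:
  1–7 → 7 bp
  8–15 → 8 bp
  16–36 → 21 bp
  37–54 → 18 bp
  55–123 → 69 bp
  124–157 → 34 bp
Sorted largest to smallest: 69, 34, 21, 18, 8, 7 bp.

69, 34, 21, 18, 8, 7 bp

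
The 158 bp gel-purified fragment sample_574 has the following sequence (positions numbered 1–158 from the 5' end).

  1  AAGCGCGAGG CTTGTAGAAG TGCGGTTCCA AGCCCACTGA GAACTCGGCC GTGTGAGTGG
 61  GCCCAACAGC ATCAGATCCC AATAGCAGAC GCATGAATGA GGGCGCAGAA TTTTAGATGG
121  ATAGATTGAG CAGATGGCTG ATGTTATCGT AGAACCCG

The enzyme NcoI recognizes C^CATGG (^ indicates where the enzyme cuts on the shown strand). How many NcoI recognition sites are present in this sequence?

No occurrence of CCATGG is present in the sequence.
NcoI does not cut: 0 sites.

0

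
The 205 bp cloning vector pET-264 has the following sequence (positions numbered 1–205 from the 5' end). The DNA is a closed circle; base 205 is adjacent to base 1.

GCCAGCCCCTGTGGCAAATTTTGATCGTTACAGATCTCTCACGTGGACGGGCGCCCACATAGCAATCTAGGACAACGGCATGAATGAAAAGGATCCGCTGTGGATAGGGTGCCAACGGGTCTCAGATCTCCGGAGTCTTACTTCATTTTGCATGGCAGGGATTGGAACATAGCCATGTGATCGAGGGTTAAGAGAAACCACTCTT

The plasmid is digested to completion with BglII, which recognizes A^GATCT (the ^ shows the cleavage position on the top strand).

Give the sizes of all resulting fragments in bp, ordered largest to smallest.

113, 92 bp

BglII sites (AGATCT) start at positions 32, 124.
BglII cuts after the first base of each site, so after positions 32, 124.
Circular molecule, 2 cuts → 2 fragments:
  33–124 → 92 bp
  125–205 then 1–32 → 81 + 32 = 113 bp
Sorted largest to smallest: 113, 92 bp.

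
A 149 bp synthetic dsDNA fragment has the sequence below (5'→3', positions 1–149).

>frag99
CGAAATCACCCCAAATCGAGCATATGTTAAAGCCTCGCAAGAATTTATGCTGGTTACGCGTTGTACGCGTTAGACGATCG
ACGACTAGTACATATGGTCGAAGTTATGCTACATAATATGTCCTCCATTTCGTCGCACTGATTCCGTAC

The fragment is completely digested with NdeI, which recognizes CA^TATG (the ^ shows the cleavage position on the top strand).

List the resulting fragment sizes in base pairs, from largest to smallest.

70, 57, 22 bp

NdeI sites (CATATG) start at positions 21, 91.
NdeI cuts after base 2 of each site, so after positions 22, 92.
Linear molecule, 2 cuts → 3 fragments:
  1–22 → 22 bp
  23–92 → 70 bp
  93–149 → 57 bp
Sorted largest to smallest: 70, 57, 22 bp.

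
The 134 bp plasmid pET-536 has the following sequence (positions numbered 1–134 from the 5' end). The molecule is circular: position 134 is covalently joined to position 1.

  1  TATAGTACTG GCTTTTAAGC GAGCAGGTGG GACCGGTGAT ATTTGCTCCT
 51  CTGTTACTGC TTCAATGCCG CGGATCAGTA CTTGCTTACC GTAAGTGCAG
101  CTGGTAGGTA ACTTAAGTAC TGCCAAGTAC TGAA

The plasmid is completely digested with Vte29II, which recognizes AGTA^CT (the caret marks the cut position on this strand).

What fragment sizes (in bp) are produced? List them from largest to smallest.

Vte29II sites (AGTACT) start at positions 4, 77, 116, 126.
Vte29II cuts after base 4 of each site, so after positions 7, 80, 119, 129.
Circular molecule, 4 cuts → 4 fragments:
  8–80 → 73 bp
  81–119 → 39 bp
  120–129 → 10 bp
  130–134 then 1–7 → 5 + 7 = 12 bp
Sorted largest to smallest: 73, 39, 12, 10 bp.

73, 39, 12, 10 bp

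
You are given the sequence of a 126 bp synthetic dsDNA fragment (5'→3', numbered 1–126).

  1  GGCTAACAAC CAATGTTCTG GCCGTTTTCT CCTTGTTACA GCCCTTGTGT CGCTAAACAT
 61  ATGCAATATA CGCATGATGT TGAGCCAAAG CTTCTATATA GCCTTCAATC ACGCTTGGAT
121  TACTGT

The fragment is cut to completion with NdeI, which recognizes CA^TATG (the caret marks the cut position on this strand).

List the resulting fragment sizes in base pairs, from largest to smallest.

The NdeI site (CATATG) starts at position 58.
NdeI cuts after base 2 of each site, so after position 59.
Linear molecule, 1 cut → 2 fragments:
  1–59 → 59 bp
  60–126 → 67 bp
Sorted largest to smallest: 67, 59 bp.

67, 59 bp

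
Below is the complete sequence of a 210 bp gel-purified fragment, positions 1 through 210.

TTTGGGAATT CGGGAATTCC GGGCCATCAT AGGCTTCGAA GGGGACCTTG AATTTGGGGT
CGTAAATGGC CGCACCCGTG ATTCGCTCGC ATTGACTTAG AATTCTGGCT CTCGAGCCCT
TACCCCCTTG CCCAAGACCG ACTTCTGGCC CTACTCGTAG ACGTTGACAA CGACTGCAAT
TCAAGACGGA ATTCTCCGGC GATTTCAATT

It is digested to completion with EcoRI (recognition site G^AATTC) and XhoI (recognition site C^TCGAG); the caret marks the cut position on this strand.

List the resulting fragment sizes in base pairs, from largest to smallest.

EcoRI sites (GAATTC) start at positions 6, 14, 100, 189.
EcoRI cuts after the first base of each site, so after positions 6, 14, 100, 189.
The XhoI site (CTCGAG) starts at position 111.
XhoI cuts after the first base of each site, so after position 111.
Combined cut positions: 6, 14, 100, 111, 189.
Linear molecule, 5 cuts → 6 fragments:
  1–6 → 6 bp
  7–14 → 8 bp
  15–100 → 86 bp
  101–111 → 11 bp
  112–189 → 78 bp
  190–210 → 21 bp
Sorted largest to smallest: 86, 78, 21, 11, 8, 6 bp.

86, 78, 21, 11, 8, 6 bp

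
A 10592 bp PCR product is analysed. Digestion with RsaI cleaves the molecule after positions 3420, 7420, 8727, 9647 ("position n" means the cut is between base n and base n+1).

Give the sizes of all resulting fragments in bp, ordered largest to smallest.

4000, 3420, 1307, 945, 920 bp

Linear molecule, 4 cuts → 5 fragments:
  3420 − 0 = 3420 bp
  7420 − 3420 = 4000 bp
  8727 − 7420 = 1307 bp
  9647 − 8727 = 920 bp
  10592 − 9647 = 945 bp
Sorted largest to smallest: 4000, 3420, 1307, 945, 920 bp.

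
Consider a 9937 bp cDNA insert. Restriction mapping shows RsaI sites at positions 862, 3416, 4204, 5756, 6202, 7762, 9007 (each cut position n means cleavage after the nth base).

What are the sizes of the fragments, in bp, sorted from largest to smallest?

Linear molecule, 7 cuts → 8 fragments:
  862 − 0 = 862 bp
  3416 − 862 = 2554 bp
  4204 − 3416 = 788 bp
  5756 − 4204 = 1552 bp
  6202 − 5756 = 446 bp
  7762 − 6202 = 1560 bp
  9007 − 7762 = 1245 bp
  9937 − 9007 = 930 bp
Sorted largest to smallest: 2554, 1560, 1552, 1245, 930, 862, 788, 446 bp.

2554, 1560, 1552, 1245, 930, 862, 788, 446 bp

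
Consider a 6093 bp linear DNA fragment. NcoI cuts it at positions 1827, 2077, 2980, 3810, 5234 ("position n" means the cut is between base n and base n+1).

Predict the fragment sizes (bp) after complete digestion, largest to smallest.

1827, 1424, 903, 859, 830, 250 bp

Linear molecule, 5 cuts → 6 fragments:
  1827 − 0 = 1827 bp
  2077 − 1827 = 250 bp
  2980 − 2077 = 903 bp
  3810 − 2980 = 830 bp
  5234 − 3810 = 1424 bp
  6093 − 5234 = 859 bp
Sorted largest to smallest: 1827, 1424, 903, 859, 830, 250 bp.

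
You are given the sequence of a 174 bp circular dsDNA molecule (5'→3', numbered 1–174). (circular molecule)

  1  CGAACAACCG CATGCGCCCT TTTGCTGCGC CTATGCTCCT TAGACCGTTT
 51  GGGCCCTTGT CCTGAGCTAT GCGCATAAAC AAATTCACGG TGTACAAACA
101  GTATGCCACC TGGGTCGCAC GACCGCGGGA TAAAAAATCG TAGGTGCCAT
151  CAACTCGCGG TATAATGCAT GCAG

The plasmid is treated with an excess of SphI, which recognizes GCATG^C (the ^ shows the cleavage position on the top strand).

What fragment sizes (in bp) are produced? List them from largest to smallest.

SphI sites (GCATGC) start at positions 10, 167.
SphI cuts after base 5 of each site (before the last base), so after positions 14, 171.
Circular molecule, 2 cuts → 2 fragments:
  15–171 → 157 bp
  172–174 then 1–14 → 3 + 14 = 17 bp
Sorted largest to smallest: 157, 17 bp.

157, 17 bp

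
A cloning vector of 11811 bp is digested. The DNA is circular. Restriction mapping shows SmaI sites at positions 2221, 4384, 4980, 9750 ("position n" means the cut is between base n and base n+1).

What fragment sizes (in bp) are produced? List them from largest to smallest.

4770, 4282, 2163, 596 bp

Circular molecule, 4 cuts → 4 fragments:
  4384 − 2221 = 2163 bp
  4980 − 4384 = 596 bp
  9750 − 4980 = 4770 bp
  wrap: 11811 − 9750 + 2221 = 4282 bp
Sorted largest to smallest: 4770, 4282, 2163, 596 bp.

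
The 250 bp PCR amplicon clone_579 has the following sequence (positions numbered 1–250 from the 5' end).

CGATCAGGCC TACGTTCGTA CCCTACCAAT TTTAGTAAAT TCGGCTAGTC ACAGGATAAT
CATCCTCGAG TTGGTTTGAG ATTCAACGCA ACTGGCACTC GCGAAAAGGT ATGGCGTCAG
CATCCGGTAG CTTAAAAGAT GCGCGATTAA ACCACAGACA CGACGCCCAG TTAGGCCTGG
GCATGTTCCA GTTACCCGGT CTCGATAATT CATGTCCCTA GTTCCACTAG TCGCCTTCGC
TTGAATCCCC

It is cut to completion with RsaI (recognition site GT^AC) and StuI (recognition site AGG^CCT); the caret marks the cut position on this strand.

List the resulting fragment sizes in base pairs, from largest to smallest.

156, 75, 11, 8 bp

The RsaI site (GTAC) starts at position 18.
RsaI cuts after base 2 of each site, so after position 19.
StuI sites (AGGCCT) start at positions 6, 173.
StuI cuts after base 3 of each site, so after positions 8, 175.
Combined cut positions: 8, 19, 175.
Linear molecule, 3 cuts → 4 fragments:
  1–8 → 8 bp
  9–19 → 11 bp
  20–175 → 156 bp
  176–250 → 75 bp
Sorted largest to smallest: 156, 75, 11, 8 bp.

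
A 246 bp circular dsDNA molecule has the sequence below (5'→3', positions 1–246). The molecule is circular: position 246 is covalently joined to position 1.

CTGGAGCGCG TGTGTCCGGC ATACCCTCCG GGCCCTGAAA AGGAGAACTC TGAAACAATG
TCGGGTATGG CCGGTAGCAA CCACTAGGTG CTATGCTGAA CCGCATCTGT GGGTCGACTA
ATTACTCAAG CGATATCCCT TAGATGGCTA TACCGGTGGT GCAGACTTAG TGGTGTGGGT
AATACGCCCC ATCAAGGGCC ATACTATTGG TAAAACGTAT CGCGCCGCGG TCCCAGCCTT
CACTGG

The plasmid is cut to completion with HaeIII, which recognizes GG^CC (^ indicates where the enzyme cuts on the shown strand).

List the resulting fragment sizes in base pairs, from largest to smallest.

128, 80, 38 bp

HaeIII sites (GGCC) start at positions 31, 69, 197.
HaeIII cuts after base 2 of each site, so after positions 32, 70, 198.
Circular molecule, 3 cuts → 3 fragments:
  33–70 → 38 bp
  71–198 → 128 bp
  199–246 then 1–32 → 48 + 32 = 80 bp
Sorted largest to smallest: 128, 80, 38 bp.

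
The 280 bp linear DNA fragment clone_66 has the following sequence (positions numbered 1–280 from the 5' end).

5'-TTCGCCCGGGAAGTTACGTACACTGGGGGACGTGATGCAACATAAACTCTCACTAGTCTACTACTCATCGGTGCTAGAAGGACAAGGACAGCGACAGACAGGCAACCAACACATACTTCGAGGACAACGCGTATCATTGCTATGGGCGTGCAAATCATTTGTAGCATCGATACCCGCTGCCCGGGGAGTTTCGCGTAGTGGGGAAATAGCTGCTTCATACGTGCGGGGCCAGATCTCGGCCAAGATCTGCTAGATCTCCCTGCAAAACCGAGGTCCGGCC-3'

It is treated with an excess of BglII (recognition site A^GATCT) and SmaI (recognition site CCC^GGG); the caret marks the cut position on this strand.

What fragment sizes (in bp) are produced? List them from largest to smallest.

BglII sites (AGATCT) start at positions 231, 243, 252.
BglII cuts after the first base of each site, so after positions 231, 243, 252.
SmaI sites (CCCGGG) start at positions 5, 180.
SmaI cuts after base 3 of each site, so after positions 7, 182.
Combined cut positions: 7, 182, 231, 243, 252.
Linear molecule, 5 cuts → 6 fragments:
  1–7 → 7 bp
  8–182 → 175 bp
  183–231 → 49 bp
  232–243 → 12 bp
  244–252 → 9 bp
  253–280 → 28 bp
Sorted largest to smallest: 175, 49, 28, 12, 9, 7 bp.

175, 49, 28, 12, 9, 7 bp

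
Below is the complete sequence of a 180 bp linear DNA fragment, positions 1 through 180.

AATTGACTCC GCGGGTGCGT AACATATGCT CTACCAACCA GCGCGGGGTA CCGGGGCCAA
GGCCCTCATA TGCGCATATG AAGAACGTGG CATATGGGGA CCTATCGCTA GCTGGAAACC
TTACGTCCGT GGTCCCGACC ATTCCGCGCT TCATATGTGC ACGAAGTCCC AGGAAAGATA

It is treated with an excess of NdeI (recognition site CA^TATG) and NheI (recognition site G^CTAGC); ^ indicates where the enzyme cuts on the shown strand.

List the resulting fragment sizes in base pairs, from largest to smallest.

NdeI sites (CATATG) start at positions 23, 67, 75, 91, 152.
NdeI cuts after base 2 of each site, so after positions 24, 68, 76, 92, 153.
The NheI site (GCTAGC) starts at position 107.
NheI cuts after the first base of each site, so after position 107.
Combined cut positions: 24, 68, 76, 92, 107, 153.
Linear molecule, 6 cuts → 7 fragments:
  1–24 → 24 bp
  25–68 → 44 bp
  69–76 → 8 bp
  77–92 → 16 bp
  93–107 → 15 bp
  108–153 → 46 bp
  154–180 → 27 bp
Sorted largest to smallest: 46, 44, 27, 24, 16, 15, 8 bp.

46, 44, 27, 24, 16, 15, 8 bp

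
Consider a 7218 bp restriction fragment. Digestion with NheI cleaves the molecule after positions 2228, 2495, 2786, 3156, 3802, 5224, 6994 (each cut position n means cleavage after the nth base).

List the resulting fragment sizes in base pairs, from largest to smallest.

2228, 1770, 1422, 646, 370, 291, 267, 224 bp

Linear molecule, 7 cuts → 8 fragments:
  2228 − 0 = 2228 bp
  2495 − 2228 = 267 bp
  2786 − 2495 = 291 bp
  3156 − 2786 = 370 bp
  3802 − 3156 = 646 bp
  5224 − 3802 = 1422 bp
  6994 − 5224 = 1770 bp
  7218 − 6994 = 224 bp
Sorted largest to smallest: 2228, 1770, 1422, 646, 370, 291, 267, 224 bp.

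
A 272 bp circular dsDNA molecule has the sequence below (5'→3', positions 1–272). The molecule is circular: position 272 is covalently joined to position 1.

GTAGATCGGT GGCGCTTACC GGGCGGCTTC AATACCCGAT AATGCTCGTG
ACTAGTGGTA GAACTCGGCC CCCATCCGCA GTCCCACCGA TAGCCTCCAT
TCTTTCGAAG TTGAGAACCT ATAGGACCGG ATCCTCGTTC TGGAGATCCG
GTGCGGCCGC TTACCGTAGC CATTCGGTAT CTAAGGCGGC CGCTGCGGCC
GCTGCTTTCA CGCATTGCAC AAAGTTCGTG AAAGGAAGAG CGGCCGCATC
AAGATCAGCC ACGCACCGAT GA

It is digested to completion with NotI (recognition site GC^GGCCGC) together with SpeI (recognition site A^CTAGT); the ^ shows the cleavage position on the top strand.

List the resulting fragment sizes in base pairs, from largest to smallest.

NotI sites (GCGGCCGC) start at positions 153, 186, 195, 240.
NotI cuts after base 2 of each site, so after positions 154, 187, 196, 241.
The SpeI site (ACTAGT) starts at position 51.
SpeI cuts after the first base of each site, so after position 51.
Combined cut positions: 51, 154, 187, 196, 241.
Circular molecule, 5 cuts → 5 fragments:
  52–154 → 103 bp
  155–187 → 33 bp
  188–196 → 9 bp
  197–241 → 45 bp
  242–272 then 1–51 → 31 + 51 = 82 bp
Sorted largest to smallest: 103, 82, 45, 33, 9 bp.

103, 82, 45, 33, 9 bp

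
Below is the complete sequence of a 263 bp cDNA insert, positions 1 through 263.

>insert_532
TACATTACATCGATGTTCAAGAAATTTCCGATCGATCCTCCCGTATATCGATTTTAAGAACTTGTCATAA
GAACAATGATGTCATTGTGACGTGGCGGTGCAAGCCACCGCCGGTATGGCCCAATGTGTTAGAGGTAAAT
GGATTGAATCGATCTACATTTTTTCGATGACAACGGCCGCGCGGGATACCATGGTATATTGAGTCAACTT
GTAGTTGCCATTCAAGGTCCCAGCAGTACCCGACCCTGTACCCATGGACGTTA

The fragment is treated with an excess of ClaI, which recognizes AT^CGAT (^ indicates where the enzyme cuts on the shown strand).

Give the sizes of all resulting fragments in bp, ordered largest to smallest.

ClaI sites (ATCGAT) start at positions 9, 31, 47, 148.
ClaI cuts after base 2 of each site, so after positions 10, 32, 48, 149.
Linear molecule, 4 cuts → 5 fragments:
  1–10 → 10 bp
  11–32 → 22 bp
  33–48 → 16 bp
  49–149 → 101 bp
  150–263 → 114 bp
Sorted largest to smallest: 114, 101, 22, 16, 10 bp.

114, 101, 22, 16, 10 bp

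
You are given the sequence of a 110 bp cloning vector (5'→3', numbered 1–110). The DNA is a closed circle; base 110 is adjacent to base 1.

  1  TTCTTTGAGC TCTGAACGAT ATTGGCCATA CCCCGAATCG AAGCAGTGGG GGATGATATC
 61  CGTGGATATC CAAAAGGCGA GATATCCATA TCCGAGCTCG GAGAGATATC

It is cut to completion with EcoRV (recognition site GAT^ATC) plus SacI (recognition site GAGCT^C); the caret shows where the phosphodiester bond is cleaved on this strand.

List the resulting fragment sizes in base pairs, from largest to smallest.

EcoRV sites (GATATC) start at positions 55, 65, 81, 105.
EcoRV cuts after base 3 of each site, so after positions 57, 67, 83, 107.
SacI sites (GAGCTC) start at positions 7, 94.
SacI cuts after base 5 of each site (before the last base), so after positions 11, 98.
Combined cut positions: 11, 57, 67, 83, 98, 107.
Circular molecule, 6 cuts → 6 fragments:
  12–57 → 46 bp
  58–67 → 10 bp
  68–83 → 16 bp
  84–98 → 15 bp
  99–107 → 9 bp
  108–110 then 1–11 → 3 + 11 = 14 bp
Sorted largest to smallest: 46, 16, 15, 14, 10, 9 bp.

46, 16, 15, 14, 10, 9 bp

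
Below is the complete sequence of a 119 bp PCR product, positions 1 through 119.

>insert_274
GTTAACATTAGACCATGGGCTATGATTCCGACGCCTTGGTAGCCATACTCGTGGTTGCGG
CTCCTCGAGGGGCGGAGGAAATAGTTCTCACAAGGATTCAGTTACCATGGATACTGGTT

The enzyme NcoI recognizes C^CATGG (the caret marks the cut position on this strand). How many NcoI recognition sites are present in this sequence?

CCATGG occurs starting at positions 13, 105.
NcoI cuts at 2 sites.

2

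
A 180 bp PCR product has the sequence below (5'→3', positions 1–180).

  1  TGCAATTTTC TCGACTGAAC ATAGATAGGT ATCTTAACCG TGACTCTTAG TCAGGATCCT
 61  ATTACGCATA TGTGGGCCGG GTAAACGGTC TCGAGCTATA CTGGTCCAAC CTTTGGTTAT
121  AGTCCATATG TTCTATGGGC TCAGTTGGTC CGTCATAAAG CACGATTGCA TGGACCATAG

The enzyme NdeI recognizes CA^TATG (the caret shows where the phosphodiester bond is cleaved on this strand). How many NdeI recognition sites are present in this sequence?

2

CATATG occurs starting at positions 67, 125.
NdeI cuts at 2 sites.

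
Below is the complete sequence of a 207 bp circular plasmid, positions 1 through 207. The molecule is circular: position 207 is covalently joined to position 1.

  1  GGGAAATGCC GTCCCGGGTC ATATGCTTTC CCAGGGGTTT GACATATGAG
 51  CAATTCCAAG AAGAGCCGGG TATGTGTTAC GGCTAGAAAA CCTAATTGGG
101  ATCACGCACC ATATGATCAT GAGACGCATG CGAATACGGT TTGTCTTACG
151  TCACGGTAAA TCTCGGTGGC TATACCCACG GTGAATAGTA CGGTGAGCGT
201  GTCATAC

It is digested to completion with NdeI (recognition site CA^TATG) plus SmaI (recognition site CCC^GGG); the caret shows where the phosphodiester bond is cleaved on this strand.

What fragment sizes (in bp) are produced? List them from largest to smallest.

NdeI sites (CATATG) start at positions 20, 43, 110.
NdeI cuts after base 2 of each site, so after positions 21, 44, 111.
The SmaI site (CCCGGG) starts at position 13.
SmaI cuts after base 3 of each site, so after position 15.
Combined cut positions: 15, 21, 44, 111.
Circular molecule, 4 cuts → 4 fragments:
  16–21 → 6 bp
  22–44 → 23 bp
  45–111 → 67 bp
  112–207 then 1–15 → 96 + 15 = 111 bp
Sorted largest to smallest: 111, 67, 23, 6 bp.

111, 67, 23, 6 bp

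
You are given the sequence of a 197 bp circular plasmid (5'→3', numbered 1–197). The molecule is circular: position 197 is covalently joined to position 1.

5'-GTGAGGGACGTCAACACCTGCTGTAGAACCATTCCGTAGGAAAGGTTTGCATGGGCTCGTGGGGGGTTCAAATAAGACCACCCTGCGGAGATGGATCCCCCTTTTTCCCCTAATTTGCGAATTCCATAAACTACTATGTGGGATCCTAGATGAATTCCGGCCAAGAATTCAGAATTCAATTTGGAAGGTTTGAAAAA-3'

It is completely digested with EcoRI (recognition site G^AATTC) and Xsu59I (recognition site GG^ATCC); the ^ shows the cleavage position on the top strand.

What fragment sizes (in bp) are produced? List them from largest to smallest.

EcoRI sites (GAATTC) start at positions 119, 152, 165, 172.
EcoRI cuts after the first base of each site, so after positions 119, 152, 165, 172.
Xsu59I sites (GGATCC) start at positions 93, 141.
Xsu59I cuts after base 2 of each site, so after positions 94, 142.
Combined cut positions: 94, 119, 142, 152, 165, 172.
Circular molecule, 6 cuts → 6 fragments:
  95–119 → 25 bp
  120–142 → 23 bp
  143–152 → 10 bp
  153–165 → 13 bp
  166–172 → 7 bp
  173–197 then 1–94 → 25 + 94 = 119 bp
Sorted largest to smallest: 119, 25, 23, 13, 10, 7 bp.

119, 25, 23, 13, 10, 7 bp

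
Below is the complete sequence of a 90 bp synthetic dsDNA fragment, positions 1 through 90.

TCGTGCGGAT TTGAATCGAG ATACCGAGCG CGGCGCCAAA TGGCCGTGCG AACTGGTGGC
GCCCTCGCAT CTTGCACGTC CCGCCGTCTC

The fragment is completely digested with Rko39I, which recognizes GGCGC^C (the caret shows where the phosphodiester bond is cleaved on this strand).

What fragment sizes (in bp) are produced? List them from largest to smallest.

36, 28, 26 bp

Rko39I sites (GGCGCC) start at positions 32, 58.
Rko39I cuts after base 5 of each site (before the last base), so after positions 36, 62.
Linear molecule, 2 cuts → 3 fragments:
  1–36 → 36 bp
  37–62 → 26 bp
  63–90 → 28 bp
Sorted largest to smallest: 36, 28, 26 bp.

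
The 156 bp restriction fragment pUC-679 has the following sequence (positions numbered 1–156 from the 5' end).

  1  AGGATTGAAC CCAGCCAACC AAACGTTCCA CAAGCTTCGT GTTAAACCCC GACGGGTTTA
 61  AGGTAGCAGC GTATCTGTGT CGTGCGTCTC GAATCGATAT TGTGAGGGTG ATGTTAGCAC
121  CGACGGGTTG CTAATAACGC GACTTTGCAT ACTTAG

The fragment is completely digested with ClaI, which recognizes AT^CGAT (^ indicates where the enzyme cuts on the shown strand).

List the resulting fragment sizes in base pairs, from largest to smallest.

The ClaI site (ATCGAT) starts at position 93.
ClaI cuts after base 2 of each site, so after position 94.
Linear molecule, 1 cut → 2 fragments:
  1–94 → 94 bp
  95–156 → 62 bp
Sorted largest to smallest: 94, 62 bp.

94, 62 bp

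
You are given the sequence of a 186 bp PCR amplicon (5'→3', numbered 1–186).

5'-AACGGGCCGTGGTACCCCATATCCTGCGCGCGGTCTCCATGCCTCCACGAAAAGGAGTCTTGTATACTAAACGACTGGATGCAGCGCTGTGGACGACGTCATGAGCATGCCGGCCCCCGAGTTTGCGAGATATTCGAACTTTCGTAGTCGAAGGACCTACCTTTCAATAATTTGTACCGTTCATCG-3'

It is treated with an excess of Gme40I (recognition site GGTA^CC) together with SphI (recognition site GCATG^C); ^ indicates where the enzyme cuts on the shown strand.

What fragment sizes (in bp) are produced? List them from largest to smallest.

The Gme40I site (GGTACC) starts at position 11.
Gme40I cuts after base 4 of each site, so after position 14.
The SphI site (GCATGC) starts at position 105.
SphI cuts after base 5 of each site (before the last base), so after position 109.
Combined cut positions: 14, 109.
Linear molecule, 2 cuts → 3 fragments:
  1–14 → 14 bp
  15–109 → 95 bp
  110–186 → 77 bp
Sorted largest to smallest: 95, 77, 14 bp.

95, 77, 14 bp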